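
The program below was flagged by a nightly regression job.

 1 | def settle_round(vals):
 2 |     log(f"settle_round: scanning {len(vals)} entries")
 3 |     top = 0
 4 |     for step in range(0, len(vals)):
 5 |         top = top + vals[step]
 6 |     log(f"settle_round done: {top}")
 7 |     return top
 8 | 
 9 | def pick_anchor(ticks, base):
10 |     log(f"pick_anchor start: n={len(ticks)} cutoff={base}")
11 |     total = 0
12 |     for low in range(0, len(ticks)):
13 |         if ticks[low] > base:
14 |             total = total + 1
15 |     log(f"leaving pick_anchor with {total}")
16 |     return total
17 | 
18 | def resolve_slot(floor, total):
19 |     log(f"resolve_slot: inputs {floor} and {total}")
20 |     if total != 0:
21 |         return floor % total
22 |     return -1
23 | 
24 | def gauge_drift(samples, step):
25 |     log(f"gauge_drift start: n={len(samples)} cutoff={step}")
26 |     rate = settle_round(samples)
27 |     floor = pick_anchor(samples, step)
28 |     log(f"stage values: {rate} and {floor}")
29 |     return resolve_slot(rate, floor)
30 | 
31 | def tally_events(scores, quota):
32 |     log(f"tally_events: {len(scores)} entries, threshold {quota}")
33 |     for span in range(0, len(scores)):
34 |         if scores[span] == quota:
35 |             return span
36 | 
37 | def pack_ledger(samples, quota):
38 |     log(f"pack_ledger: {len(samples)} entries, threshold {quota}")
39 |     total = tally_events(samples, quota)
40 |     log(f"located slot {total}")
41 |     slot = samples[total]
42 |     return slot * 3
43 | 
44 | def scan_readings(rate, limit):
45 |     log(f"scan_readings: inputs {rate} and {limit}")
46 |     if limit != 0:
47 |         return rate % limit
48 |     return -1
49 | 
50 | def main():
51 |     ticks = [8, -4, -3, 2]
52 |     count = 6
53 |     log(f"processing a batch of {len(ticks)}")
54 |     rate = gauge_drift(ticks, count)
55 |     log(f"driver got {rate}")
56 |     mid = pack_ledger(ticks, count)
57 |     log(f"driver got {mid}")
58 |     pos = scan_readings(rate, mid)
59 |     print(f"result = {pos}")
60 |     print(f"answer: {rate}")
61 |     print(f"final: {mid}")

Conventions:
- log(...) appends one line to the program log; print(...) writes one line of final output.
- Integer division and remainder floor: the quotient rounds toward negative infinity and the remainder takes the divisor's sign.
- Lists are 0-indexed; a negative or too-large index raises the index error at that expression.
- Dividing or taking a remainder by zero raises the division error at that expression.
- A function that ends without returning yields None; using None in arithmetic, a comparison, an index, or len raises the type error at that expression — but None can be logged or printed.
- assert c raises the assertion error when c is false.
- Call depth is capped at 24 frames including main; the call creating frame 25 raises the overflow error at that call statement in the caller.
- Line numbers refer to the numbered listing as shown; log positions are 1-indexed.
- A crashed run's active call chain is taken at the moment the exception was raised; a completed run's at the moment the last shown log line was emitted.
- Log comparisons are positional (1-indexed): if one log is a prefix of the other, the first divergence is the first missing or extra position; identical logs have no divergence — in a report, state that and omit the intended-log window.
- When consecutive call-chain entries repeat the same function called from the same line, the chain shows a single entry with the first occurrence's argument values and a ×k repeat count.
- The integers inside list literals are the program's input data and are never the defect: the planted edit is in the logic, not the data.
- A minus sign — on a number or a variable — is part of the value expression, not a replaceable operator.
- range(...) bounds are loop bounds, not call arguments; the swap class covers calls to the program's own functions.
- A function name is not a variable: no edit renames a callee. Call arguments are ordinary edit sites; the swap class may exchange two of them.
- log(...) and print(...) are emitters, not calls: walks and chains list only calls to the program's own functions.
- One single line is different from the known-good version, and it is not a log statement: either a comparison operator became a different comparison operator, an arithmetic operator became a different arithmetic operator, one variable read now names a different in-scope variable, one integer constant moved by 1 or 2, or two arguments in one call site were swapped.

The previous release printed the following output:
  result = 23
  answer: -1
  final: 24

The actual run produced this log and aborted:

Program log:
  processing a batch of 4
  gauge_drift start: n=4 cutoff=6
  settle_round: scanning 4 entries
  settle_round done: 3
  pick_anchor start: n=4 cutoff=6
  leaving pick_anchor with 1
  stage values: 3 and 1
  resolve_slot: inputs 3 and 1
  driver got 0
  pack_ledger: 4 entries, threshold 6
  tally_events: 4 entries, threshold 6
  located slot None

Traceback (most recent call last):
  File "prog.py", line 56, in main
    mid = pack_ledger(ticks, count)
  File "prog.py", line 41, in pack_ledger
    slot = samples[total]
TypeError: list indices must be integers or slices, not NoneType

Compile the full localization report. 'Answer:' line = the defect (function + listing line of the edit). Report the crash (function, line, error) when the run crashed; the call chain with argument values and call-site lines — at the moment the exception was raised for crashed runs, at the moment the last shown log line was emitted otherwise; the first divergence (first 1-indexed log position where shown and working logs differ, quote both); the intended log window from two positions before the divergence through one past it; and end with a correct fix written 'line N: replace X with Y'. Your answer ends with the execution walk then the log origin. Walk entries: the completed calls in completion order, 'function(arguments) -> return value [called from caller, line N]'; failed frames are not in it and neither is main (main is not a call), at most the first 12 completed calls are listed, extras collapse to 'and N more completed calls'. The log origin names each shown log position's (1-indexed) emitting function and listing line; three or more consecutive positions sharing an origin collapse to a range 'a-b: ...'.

Answer: the defect is in main at line 52.
Key observation: The earliest visible damage is log position 2 — 'gauge_drift start: n=4 cutoff=6' rather than the intended 'gauge_drift start: n=4 cutoff=8'.
Crash: pack_ledger, line 41, TypeError.
Call chain: main -> pack_ledger([8, -4, -3, 2], 6) (called at line 56).
First divergence: position 2 — shown 'gauge_drift start: n=4 cutoff=6', intended 'gauge_drift start: n=4 cutoff=8'.
Intended log window:
  1: processing a batch of 4
  2: gauge_drift start: n=4 cutoff=8
  3: settle_round: scanning 4 entries
Execution walk:
  settle_round([8, -4, -3, 2]) -> 3  [called from gauge_drift, line 26]
  pick_anchor([8, -4, -3, 2], 6) -> 1  [called from gauge_drift, line 27]
  resolve_slot(3, 1) -> 0  [called from gauge_drift, line 29]
  gauge_drift([8, -4, -3, 2], 6) -> 0  [called from main, line 54]
  tally_events([8, -4, -3, 2], 6) -> None  [called from pack_ledger, line 39]
Log origin:
  1: emitted by main (line 53)
  2: emitted by gauge_drift (line 25)
  3: emitted by settle_round (line 2)
  4: emitted by settle_round (line 6)
  5: emitted by pick_anchor (line 10)
  6: emitted by pick_anchor (line 15)
  7: emitted by gauge_drift (line 28)
  8: emitted by resolve_slot (line 19)
  9: emitted by main (line 55)
  10: emitted by pack_ledger (line 38)
  11: emitted by tally_events (line 32)
  12: emitted by pack_ledger (line 40)
A correct fix: line 52: replace `6` with `8`.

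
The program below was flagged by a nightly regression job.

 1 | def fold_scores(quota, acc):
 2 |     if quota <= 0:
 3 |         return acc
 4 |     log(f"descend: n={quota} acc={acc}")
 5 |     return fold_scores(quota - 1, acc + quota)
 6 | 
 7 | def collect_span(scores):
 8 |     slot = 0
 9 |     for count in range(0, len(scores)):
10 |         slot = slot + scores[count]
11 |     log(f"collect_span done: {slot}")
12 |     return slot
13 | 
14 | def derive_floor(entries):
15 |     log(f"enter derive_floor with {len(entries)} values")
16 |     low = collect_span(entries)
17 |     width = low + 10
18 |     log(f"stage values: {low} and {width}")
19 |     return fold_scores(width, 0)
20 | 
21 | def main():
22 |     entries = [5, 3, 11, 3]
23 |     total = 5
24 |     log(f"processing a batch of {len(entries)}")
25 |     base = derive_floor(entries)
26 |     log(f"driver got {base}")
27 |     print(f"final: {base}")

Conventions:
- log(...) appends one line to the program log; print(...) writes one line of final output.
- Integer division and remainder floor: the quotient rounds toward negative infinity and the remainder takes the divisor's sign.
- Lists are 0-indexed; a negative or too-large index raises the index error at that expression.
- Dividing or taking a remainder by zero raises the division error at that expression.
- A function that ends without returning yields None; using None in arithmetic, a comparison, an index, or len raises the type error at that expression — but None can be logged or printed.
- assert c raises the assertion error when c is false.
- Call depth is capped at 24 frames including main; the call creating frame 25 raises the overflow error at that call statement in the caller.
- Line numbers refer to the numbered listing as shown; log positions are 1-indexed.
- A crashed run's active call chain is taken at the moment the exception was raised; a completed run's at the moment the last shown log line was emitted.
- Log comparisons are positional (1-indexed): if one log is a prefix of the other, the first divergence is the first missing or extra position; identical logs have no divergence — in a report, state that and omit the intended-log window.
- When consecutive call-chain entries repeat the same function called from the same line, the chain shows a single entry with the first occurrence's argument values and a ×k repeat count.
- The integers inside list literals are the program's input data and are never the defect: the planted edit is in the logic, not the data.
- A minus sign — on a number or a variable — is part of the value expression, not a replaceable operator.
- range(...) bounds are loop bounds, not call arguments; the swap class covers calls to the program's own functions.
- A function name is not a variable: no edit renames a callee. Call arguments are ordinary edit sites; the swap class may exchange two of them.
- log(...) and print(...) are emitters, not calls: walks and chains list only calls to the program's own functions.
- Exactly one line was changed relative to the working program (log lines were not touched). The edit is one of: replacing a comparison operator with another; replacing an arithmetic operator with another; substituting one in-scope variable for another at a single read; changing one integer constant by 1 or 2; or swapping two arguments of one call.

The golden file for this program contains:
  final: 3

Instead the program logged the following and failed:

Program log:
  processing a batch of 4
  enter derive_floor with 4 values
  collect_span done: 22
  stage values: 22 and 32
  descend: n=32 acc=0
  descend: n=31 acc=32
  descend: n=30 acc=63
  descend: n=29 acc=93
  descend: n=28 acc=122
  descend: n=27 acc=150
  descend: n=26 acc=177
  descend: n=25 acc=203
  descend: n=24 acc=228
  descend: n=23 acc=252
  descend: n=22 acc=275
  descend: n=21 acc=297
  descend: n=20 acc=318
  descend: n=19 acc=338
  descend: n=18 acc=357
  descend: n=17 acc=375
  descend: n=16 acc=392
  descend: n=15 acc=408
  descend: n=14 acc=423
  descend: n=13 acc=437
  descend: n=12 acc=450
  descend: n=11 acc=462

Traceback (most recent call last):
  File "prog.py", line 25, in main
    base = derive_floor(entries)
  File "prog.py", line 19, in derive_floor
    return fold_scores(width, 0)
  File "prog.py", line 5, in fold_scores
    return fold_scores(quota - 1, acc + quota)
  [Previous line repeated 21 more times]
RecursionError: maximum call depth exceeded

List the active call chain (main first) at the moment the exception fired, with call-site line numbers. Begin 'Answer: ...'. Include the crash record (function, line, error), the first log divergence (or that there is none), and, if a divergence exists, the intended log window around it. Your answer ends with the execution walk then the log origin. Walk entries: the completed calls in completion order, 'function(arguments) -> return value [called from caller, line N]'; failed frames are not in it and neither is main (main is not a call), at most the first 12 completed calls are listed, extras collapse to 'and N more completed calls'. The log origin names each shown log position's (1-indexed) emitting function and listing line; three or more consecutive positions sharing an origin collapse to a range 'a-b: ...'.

Answer: main -> derive_floor (called at line 25) -> fold_scores (called at line 19) -> fold_scores (called at line 5) ×21.
Key fact: Everything matches until log position 4, which reads 'stage values: 22 and 32' in place of 'stage values: 22 and 2'.
Crash: fold_scores, line 5, RecursionError.
First divergence: position 4 — shown 'stage values: 22 and 32', intended 'stage values: 22 and 2'.
Intended log window:
  2: enter derive_floor with 4 values
  3: collect_span done: 22
  4: stage values: 22 and 2
  5: descend: n=2 acc=0
Execution walk:
  collect_span([5, 3, 11, 3]) -> 22  [called from derive_floor, line 16]
Log line origins:
  1 — main, line 24
  2 — derive_floor, line 15
  3 — collect_span, line 11
  4 — derive_floor, line 18
  5-26 — fold_scores, line 4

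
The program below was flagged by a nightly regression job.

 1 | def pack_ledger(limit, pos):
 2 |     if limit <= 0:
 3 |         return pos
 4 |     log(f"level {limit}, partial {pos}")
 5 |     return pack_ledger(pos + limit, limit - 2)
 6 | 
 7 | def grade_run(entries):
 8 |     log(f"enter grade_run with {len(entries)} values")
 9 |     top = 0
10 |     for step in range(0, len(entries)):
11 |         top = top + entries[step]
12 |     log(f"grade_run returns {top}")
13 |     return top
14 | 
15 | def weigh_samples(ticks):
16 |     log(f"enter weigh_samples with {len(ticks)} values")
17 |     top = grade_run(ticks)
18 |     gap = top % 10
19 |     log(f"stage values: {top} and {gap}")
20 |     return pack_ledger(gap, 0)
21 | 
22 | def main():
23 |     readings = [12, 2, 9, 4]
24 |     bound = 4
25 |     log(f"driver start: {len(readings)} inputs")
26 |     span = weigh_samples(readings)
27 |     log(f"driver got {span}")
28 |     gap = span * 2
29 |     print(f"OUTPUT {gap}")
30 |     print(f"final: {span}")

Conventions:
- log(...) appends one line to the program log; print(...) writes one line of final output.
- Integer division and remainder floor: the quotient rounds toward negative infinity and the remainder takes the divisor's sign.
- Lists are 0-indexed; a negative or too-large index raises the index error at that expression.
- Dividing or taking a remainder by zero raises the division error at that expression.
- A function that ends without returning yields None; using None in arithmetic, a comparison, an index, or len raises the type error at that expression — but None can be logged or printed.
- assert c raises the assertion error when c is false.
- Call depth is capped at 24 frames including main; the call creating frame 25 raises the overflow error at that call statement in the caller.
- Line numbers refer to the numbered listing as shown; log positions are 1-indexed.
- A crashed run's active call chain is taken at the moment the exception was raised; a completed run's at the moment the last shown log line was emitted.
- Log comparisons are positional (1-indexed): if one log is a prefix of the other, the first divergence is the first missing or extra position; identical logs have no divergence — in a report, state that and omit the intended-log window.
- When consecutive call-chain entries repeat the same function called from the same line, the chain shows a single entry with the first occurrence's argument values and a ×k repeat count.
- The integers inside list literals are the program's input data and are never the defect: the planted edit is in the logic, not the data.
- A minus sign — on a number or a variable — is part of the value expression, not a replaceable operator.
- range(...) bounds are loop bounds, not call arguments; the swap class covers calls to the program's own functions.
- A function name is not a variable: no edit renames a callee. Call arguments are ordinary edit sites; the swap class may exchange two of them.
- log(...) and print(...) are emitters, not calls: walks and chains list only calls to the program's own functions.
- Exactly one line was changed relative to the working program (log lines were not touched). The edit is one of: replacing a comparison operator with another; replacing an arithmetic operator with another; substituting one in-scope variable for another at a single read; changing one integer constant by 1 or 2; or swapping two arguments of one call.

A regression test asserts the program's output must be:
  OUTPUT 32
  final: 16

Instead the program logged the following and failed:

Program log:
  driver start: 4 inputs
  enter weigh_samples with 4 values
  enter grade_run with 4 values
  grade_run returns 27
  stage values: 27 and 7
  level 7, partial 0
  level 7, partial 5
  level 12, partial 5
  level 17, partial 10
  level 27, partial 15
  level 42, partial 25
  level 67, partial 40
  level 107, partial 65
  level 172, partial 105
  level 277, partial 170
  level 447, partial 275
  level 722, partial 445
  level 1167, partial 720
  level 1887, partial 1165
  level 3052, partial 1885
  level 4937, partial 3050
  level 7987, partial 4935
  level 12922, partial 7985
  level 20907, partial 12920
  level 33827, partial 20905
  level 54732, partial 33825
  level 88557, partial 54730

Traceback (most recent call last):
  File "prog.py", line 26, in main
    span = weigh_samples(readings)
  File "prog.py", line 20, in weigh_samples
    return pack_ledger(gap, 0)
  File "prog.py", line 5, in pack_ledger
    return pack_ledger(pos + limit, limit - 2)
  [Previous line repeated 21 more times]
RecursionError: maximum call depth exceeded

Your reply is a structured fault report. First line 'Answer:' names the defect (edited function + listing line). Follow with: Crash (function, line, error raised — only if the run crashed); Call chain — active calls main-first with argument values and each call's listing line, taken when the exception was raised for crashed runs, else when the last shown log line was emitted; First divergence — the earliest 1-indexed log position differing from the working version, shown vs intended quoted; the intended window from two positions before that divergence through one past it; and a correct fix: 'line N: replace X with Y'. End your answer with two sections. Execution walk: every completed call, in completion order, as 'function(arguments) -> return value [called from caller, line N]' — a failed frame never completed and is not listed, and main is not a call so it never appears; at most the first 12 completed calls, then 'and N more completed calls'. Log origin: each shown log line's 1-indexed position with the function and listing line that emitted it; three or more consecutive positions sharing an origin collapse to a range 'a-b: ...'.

Answer: the defect is in pack_ledger at line 5.
Core observation: Everything matches until log position 7, which reads 'level 7, partial 5' in place of 'level 5, partial 7'.
Crash: pack_ledger, line 5, RecursionError.
Call chain: main -> weigh_samples([12, 2, 9, 4]) (called at line 26) -> pack_ledger(7, 0) (called at line 20) -> pack_ledger(7, 5) (called at line 5) ×21.
First divergence: position 7 — shown 'level 7, partial 5', intended 'level 5, partial 7'.
Intended log window:
  5: stage values: 27 and 7
  6: level 7, partial 0
  7: level 5, partial 7
  8: level 3, partial 12
Execution walk:
  grade_run([12, 2, 9, 4]) -> 27  [called from weigh_samples, line 17]
Log origins:
  1: logged in main at line 25
  2: logged in weigh_samples at line 16
  3: logged in grade_run at line 8
  4: logged in grade_run at line 12
  5: logged in weigh_samples at line 19
  6-27: logged in pack_ledger at line 4
A correct fix: line 5: replace `pack_ledger(pos + limit, limit - 2)` with `pack_ledger(limit - 2, pos + limit)`.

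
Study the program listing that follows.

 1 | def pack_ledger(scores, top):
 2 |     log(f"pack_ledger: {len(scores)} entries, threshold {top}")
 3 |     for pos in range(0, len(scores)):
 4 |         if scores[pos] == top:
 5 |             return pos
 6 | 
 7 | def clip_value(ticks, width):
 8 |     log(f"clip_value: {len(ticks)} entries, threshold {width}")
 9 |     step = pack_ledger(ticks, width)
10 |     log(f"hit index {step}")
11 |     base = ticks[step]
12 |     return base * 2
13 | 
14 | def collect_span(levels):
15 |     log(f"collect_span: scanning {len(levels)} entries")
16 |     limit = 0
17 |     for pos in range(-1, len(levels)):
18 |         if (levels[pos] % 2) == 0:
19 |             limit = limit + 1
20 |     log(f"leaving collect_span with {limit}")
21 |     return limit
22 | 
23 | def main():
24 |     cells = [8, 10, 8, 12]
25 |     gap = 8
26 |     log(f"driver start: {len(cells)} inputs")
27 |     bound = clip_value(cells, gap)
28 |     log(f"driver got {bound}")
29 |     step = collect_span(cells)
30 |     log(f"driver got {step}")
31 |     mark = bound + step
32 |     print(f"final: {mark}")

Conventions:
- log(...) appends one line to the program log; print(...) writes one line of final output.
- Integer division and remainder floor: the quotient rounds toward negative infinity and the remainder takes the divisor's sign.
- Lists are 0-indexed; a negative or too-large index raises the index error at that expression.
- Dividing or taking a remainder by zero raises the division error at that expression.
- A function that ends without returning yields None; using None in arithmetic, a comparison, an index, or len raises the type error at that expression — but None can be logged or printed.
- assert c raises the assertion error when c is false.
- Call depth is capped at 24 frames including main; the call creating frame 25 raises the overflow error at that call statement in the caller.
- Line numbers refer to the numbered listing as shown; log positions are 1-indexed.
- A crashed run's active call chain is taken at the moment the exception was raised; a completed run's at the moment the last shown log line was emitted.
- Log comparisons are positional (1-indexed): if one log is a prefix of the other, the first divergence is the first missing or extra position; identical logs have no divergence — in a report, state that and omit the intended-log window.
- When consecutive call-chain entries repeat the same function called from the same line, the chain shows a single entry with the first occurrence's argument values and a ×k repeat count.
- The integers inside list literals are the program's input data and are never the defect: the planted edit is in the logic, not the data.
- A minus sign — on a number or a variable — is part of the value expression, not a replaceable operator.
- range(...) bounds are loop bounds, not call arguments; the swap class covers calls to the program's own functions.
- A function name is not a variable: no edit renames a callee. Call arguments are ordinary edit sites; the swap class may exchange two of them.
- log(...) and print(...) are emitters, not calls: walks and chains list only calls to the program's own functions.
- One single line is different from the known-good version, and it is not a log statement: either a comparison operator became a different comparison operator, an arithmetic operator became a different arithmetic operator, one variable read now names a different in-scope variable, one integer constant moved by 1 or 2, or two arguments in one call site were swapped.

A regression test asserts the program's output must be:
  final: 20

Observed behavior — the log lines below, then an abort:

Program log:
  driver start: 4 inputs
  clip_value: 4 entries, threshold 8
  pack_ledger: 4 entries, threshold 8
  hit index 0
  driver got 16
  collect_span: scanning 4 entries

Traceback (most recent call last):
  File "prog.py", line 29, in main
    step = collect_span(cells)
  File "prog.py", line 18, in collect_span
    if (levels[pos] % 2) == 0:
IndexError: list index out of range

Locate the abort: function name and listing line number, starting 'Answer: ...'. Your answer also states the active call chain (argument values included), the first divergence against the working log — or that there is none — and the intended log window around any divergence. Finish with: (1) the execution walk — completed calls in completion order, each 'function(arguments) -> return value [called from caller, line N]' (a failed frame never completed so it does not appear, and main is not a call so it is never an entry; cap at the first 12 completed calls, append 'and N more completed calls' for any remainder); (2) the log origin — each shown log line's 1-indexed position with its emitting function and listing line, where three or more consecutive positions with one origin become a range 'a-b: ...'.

Answer: the error was raised in collect_span, line 18.
Core observation: The shown log is a 6-line prefix of the intended one, whose next entry is 'leaving collect_span with 4'.
Call chain: main -> collect_span([8, 10, 8, 12]) (called at line 29).
First divergence: position 7; the shown log stops at 6 lines while the working version next logs 'leaving collect_span with 4'.
Intended log window:
  5: driver got 16
  6: collect_span: scanning 4 entries
  7: leaving collect_span with 4
  8: driver got 4
Execution walk:
  pack_ledger([8, 10, 8, 12], 8) -> 0  [called from clip_value, line 9]
  clip_value([8, 10, 8, 12], 8) -> 16  [called from main, line 27]
Log origin:
  1: emitted by main (line 26)
  2: emitted by clip_value (line 8)
  3: emitted by pack_ledger (line 2)
  4: emitted by clip_value (line 10)
  5: emitted by main (line 28)
  6: emitted by collect_span (line 15)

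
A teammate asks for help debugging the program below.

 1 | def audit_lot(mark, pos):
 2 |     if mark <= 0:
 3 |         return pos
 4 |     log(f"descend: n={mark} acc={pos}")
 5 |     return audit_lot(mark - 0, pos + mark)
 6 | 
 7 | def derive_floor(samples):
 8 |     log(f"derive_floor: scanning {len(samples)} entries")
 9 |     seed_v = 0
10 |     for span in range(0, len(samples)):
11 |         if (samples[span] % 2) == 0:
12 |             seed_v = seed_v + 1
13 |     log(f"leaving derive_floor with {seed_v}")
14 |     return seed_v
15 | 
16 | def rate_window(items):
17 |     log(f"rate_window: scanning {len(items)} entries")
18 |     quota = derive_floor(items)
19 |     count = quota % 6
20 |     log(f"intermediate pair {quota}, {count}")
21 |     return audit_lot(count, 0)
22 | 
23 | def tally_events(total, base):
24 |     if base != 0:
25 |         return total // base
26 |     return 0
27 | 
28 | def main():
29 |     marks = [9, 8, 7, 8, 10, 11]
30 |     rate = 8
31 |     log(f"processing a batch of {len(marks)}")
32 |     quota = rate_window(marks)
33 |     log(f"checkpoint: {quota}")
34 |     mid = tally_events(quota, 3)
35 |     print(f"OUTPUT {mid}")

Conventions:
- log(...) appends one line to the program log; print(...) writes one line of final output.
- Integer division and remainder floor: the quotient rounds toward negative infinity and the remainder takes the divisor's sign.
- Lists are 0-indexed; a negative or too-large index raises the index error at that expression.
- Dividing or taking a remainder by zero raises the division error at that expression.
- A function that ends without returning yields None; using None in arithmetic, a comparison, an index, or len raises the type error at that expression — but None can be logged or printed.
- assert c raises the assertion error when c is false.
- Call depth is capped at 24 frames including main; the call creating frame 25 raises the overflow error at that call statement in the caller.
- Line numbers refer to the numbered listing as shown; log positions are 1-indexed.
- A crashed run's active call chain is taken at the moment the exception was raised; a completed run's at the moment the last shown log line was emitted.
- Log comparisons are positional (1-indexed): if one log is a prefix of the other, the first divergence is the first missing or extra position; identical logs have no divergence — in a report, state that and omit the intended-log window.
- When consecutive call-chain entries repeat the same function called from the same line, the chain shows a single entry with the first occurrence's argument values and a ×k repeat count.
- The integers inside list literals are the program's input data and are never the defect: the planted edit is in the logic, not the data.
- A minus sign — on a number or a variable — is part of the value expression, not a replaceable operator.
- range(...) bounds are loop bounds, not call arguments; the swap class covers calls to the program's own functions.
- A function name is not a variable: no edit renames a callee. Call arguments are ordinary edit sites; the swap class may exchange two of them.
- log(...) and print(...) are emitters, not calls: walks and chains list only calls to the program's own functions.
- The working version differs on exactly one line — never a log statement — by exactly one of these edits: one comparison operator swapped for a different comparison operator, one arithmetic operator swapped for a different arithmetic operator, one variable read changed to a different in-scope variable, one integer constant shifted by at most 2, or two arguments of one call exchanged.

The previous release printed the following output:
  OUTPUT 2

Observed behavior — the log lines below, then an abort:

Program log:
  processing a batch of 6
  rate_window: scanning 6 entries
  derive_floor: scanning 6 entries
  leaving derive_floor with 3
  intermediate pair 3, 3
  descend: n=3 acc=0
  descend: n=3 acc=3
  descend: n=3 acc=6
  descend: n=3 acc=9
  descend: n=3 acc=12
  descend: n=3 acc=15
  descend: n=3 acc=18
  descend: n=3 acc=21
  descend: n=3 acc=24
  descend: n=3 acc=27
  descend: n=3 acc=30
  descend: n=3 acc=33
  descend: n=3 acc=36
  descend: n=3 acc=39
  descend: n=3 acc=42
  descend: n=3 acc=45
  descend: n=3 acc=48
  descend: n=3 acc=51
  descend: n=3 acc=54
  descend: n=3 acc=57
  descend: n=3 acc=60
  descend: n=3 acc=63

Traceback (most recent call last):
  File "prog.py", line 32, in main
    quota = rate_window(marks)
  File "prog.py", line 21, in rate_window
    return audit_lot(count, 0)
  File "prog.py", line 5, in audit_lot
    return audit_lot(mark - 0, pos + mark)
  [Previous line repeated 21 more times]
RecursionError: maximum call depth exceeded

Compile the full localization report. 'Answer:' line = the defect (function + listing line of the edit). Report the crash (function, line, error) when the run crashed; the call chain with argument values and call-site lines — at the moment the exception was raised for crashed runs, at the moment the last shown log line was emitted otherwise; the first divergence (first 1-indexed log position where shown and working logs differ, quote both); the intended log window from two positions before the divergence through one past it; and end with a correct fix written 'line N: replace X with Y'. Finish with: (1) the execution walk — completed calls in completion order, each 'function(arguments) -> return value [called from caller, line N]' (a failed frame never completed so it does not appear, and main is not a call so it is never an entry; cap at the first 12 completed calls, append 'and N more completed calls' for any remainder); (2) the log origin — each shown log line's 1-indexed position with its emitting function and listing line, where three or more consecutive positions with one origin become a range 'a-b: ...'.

Answer: the defect is in audit_lot at line 5.
Core observation: Log line 7 is where behavior first shows: 'descend: n=3 acc=3' appears instead of 'descend: n=2 acc=3'.
Crash: audit_lot, line 5, RecursionError.
Call chain: main -> rate_window([9, 8, 7, 8, 10, 11]) (called at line 32) -> audit_lot(3, 0) (called at line 21) -> audit_lot(3, 3) (called at line 5) ×21.
First divergence: at position 7 the run shows 'descend: n=3 acc=3' where the working version logs 'descend: n=2 acc=3'.
Intended log window:
  5: intermediate pair 3, 3
  6: descend: n=3 acc=0
  7: descend: n=2 acc=3
  8: descend: n=1 acc=5
Execution walk:
  derive_floor([9, 8, 7, 8, 10, 11]) -> 3  [called from rate_window, line 18]
Origin of each log line:
  1: emitted by main (line 31)
  2: emitted by rate_window (line 17)
  3: emitted by derive_floor (line 8)
  4: emitted by derive_floor (line 13)
  5: emitted by rate_window (line 20)
  6-27: emitted by audit_lot (line 4)
A correct fix: line 5: replace `0` with `1`.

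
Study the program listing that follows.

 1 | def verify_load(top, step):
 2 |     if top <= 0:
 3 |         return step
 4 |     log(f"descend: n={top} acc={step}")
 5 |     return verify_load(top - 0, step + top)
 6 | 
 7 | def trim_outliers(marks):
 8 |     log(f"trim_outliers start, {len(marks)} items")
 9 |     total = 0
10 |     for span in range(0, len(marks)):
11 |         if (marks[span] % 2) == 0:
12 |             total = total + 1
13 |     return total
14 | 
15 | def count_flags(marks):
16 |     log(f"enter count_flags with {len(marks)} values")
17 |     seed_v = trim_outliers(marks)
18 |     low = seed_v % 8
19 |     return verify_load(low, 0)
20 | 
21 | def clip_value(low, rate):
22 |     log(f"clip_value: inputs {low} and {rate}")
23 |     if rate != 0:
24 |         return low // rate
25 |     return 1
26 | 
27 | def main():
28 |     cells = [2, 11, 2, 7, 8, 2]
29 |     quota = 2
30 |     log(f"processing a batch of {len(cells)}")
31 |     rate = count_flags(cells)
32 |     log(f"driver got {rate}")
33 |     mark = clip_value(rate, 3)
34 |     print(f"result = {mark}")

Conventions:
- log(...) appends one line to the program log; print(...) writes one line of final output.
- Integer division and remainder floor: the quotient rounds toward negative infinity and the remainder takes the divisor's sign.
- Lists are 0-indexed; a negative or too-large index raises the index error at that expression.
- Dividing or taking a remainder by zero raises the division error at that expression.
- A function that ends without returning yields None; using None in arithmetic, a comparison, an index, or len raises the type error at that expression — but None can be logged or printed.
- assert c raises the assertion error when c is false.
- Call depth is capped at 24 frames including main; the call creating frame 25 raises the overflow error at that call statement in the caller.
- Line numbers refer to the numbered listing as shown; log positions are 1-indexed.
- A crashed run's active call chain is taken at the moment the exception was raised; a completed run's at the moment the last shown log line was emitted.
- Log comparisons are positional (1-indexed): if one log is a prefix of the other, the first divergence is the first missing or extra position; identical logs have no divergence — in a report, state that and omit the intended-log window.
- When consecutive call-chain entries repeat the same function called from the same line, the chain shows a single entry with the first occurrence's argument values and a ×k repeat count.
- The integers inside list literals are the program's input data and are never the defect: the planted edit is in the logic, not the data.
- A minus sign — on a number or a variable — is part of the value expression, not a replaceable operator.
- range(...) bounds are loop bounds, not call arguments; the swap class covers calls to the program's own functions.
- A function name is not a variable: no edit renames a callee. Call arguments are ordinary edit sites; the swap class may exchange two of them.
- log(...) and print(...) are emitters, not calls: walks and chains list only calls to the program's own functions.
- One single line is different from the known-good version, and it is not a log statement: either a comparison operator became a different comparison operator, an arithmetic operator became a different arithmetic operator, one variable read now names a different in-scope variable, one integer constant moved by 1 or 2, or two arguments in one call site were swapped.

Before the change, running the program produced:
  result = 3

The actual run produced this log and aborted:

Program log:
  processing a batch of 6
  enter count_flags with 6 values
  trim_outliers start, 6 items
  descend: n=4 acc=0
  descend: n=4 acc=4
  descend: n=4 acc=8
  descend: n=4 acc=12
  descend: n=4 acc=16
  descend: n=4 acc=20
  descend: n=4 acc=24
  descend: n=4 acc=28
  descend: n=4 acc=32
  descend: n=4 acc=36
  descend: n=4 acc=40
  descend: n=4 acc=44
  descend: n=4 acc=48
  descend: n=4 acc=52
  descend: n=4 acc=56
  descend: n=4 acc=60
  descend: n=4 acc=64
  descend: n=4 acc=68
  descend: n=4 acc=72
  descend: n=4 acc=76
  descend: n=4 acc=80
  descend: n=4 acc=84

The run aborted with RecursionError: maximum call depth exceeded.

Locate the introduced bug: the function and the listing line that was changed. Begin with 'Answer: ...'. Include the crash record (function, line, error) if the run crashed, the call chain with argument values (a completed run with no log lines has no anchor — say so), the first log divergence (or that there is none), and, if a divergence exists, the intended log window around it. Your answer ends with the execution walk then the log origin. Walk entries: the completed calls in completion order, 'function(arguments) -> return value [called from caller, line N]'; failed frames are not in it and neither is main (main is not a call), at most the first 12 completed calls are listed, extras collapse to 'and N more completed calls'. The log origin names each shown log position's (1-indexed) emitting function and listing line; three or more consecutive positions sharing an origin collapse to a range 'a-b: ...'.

Answer: the defect is in verify_load at line 5.
Key observation: Everything matches until log position 5, which reads 'descend: n=4 acc=4' in place of 'descend: n=3 acc=4'.
Crash: verify_load, line 5, RecursionError.
Call chain: main -> count_flags([2, 11, 2, 7, 8, 2]) (called at line 31) -> verify_load(4, 0) (called at line 19) -> verify_load(4, 4) (called at line 5) ×21.
First divergence: position 5 — the shown line 'descend: n=4 acc=4' should read 'descend: n=3 acc=4'.
Intended log window:
  3: trim_outliers start, 6 items
  4: descend: n=4 acc=0
  5: descend: n=3 acc=4
  6: descend: n=2 acc=7
Execution walk:
  trim_outliers([2, 11, 2, 7, 8, 2]) -> 4  [called from count_flags, line 17]
Log line origins:
  1: logged in main at line 30
  2: logged in count_flags at line 16
  3: logged in trim_outliers at line 8
  4-25: logged in verify_load at line 4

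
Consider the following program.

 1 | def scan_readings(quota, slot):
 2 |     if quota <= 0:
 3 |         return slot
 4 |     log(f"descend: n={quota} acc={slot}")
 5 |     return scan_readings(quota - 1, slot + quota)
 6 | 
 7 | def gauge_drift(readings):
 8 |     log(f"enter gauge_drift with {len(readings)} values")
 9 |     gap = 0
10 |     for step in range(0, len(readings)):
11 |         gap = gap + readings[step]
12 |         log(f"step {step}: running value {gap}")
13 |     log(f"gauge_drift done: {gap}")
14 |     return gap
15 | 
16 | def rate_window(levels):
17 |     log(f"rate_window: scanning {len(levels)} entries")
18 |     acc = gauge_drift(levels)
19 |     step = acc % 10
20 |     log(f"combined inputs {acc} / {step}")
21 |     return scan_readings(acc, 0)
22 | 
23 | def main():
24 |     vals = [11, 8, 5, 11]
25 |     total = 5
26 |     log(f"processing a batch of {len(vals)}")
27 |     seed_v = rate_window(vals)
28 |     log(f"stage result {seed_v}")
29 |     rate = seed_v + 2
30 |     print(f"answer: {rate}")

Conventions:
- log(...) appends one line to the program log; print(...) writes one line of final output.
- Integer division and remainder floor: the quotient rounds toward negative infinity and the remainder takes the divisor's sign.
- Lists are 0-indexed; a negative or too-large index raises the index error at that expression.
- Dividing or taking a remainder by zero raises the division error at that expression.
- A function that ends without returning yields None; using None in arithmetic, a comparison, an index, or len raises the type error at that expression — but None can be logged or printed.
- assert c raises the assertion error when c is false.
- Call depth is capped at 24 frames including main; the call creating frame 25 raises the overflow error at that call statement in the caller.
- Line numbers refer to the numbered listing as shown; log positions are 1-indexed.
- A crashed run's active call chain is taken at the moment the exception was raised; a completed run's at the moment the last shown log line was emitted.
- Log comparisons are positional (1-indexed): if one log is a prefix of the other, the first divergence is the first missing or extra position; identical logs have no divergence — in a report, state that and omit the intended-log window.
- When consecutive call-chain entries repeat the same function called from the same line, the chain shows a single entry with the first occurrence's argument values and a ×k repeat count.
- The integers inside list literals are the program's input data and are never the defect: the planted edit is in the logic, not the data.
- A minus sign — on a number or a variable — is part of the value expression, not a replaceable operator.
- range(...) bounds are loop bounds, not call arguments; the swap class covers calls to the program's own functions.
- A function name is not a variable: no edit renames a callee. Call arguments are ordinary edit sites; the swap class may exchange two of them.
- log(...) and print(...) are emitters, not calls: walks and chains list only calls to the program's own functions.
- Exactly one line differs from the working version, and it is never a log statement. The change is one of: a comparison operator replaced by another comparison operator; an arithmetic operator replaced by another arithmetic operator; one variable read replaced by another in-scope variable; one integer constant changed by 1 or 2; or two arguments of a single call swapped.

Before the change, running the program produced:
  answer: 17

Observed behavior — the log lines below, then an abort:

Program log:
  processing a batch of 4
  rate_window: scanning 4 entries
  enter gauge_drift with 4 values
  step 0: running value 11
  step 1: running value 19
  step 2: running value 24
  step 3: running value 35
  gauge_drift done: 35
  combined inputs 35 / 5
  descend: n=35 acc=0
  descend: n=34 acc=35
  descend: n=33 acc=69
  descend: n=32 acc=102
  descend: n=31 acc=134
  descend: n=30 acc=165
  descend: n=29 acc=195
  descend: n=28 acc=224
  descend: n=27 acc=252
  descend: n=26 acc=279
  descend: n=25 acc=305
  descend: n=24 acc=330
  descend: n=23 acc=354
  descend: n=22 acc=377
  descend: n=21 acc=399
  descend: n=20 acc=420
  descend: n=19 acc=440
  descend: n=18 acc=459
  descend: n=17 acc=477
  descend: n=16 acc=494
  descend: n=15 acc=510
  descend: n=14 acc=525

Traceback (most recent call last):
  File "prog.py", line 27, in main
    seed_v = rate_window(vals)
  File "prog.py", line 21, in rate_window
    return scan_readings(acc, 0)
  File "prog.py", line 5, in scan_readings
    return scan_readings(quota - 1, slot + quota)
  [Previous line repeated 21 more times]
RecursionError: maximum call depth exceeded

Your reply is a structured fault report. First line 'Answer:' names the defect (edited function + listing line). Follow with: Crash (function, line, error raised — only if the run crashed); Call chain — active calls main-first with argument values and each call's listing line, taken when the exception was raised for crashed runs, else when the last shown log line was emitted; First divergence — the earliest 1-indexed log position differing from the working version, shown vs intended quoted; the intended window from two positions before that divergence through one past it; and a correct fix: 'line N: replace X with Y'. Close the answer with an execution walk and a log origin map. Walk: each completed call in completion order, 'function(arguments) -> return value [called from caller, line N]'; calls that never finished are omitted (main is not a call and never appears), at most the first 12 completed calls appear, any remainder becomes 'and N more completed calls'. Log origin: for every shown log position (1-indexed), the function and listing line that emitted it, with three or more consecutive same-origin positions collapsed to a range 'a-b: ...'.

Answer: the defect is in rate_window at line 21.
Key observation: The earliest visible damage is log position 10 — 'descend: n=35 acc=0' rather than the intended 'descend: n=5 acc=0'.
Crash: scan_readings, line 5, RecursionError.
Call chain: main -> rate_window([11, 8, 5, 11]) (called at line 27) -> scan_readings(35, 0) (called at line 21) -> scan_readings(34, 35) (called at line 5) ×21.
First divergence: at position 10 the run shows 'descend: n=35 acc=0' where the working version logs 'descend: n=5 acc=0'.
Intended log window:
  8: gauge_drift done: 35
  9: combined inputs 35 / 5
  10: descend: n=5 acc=0
  11: descend: n=4 acc=5
Execution walk:
  gauge_drift([11, 8, 5, 11]) -> 35  [called from rate_window, line 18]
Log origins:
  1: logged in main at line 26
  2: logged in rate_window at line 17
  3: logged in gauge_drift at line 8
  4-7: logged in gauge_drift at line 12
  8: logged in gauge_drift at line 13
  9: logged in rate_window at line 20
  10-31: logged in scan_readings at line 4
A correct fix: line 21: replace `acc` with `step`.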